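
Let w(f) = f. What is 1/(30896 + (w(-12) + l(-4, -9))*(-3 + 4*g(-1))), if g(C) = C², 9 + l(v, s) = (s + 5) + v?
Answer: 1/30867 ≈ 3.2397e-5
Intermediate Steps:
l(v, s) = -4 + s + v (l(v, s) = -9 + ((s + 5) + v) = -9 + ((5 + s) + v) = -9 + (5 + s + v) = -4 + s + v)
1/(30896 + (w(-12) + l(-4, -9))*(-3 + 4*g(-1))) = 1/(30896 + (-12 + (-4 - 9 - 4))*(-3 + 4*(-1)²)) = 1/(30896 + (-12 - 17)*(-3 + 4*1)) = 1/(30896 - 29*(-3 + 4)) = 1/(30896 - 29*1) = 1/(30896 - 29) = 1/30867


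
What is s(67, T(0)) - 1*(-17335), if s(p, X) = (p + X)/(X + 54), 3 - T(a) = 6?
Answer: 884149/51 ≈ 17336.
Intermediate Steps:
T(a) = -3 (T(a) = 3 - 1*6 = 3 - 6 = -3)
s(p, X) = (X + p)/(54 + X)
s(67, T(0)) - 1*(-17335) = (-3 + 67)/(54 - 3) - 1*(-17335) = 64/51 + 17335 = 884149/51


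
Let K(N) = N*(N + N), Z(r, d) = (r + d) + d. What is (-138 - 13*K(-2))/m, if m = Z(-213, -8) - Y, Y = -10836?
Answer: -242/10607 ≈ -0.022815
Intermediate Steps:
Z(r, d) = r + 2*d (Z(r, d) = (d + r) + d = r + 2*d)
K(N) = 2*N² (K(N) = N*(2*N) = 2*N²)
m = 10607 (m = (-213 + 2*(-8)) - 1*(-10836) = (-213 - 16) + 10836 = -229 + 10836 = 10607)
(-138 - 13*K(-2))/m = (-138 - 26*(-2)²)/10607 = (-138 - 26*4)*(1/10607) = (-138 - 13*8)*(1/10607) = (-138 - 104)*(1/10607) = -242*1/10607 = -242/10607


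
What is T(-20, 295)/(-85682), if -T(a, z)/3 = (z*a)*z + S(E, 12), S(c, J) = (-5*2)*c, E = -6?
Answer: -2610660/42841 ≈ -60.938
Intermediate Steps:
S(c, J) = -10*c
T(a, z) = -180 - 3*a*z² (T(a, z) = -3*((z*a)*z - 10*(-6)) = -3*((a*z)*z + 60) = -3*(a*z² + 60) = -3*(60 + a*z²) = -180 - 3*a*z²)
T(-20, 295)/(-85682) = (-180 - 3*(-20)*295²)/(-85682) = (-180 - 3*(-20)*87025)*(-1/85682) = (-180 + 5221500)*(-1/85682) = 5221320*(-1/85682) = -2610660/42841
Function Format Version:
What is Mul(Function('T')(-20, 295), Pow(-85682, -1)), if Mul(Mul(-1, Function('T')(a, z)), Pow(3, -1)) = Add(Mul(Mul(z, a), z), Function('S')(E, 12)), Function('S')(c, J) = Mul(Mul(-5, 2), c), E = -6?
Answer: Rational(-2610660, 42841) ≈ -60.938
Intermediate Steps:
Function('S')(c, J) = Mul(-10, c)
Function('T')(a, z) = Add(-180, Mul(-3, a, Pow(z, 2))) (Function('T')(a, z) = Mul(-3, Add(Mul(Mul(z, a), z), Mul(-10, -6))) = Mul(-3, Add(Mul(Mul(a, z), z), 60)) = Mul(-3, Add(Mul(a, Pow(z, 2)), 60)) = Mul(-3, Add(60, Mul(a, Pow(z, 2)))) = Add(-180, Mul(-3, a, Pow(z, 2))))
Mul(Function('T')(-20, 295), Pow(-85682, -1)) = Mul(Add(-180, Mul(-3, -20, Pow(295, 2))), Pow(-85682, -1)) = Mul(Add(-180, Mul(-3, -20, 87025)), Rational(-1, 85682)) = Mul(Add(-180, 5221500), Rational(-1, 85682)) = Mul(5221320, Rational(-1, 85682)) = Rational(-2610660, 42841)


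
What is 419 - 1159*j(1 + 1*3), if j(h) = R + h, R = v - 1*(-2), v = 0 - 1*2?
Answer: -4217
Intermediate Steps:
v = -2 (v = 0 - 2 = -2)
R = 0 (R = -2 - 1*(-2) = -2 + 2 = 0)
j(h) = h (j(h) = 0 + h = h)
419 - 1159*j(1 + 1*3) = 419 - 1159*(1 + 1*3) = 419 - 1159*(1 + 3) = 419 - 1159*4 = 419 - 4636 = -4217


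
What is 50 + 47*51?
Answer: 2447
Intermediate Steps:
50 + 47*51 = 50 + 2397 = 2447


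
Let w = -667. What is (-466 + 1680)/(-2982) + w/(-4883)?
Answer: -1969484/7280553 ≈ -0.27051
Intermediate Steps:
(-466 + 1680)/(-2982) + w/(-4883) = (-466 + 1680)/(-2982) - 667/(-4883) = 1214*(-1/2982) - 667*(-1/4883) = -607/1491 + 667/4883 = -1969484/7280553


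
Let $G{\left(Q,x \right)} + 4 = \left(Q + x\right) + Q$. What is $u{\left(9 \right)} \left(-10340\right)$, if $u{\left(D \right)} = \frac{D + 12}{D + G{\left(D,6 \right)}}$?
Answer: $- \frac{217140}{29} \approx -7487.6$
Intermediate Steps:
$G{\left(Q,x \right)} = -4 + x + 2 Q$ ($G{\left(Q,x \right)} = -4 + \left(\left(Q + x\right) + Q\right) = -4 + \left(x + 2 Q\right) = -4 + x + 2 Q$)
$u{\left(D \right)} = \frac{12 + D}{2 + 3 D}$ ($u{\left(D \right)} = \frac{D + 12}{D + \left(-4 + 6 + 2 D\right)} = \frac{12 + D}{D + \left(2 + 2 D\right)} = \frac{12 + D}{2 + 3 D}$)
$u{\left(9 \right)} \left(-10340\right) = \frac{12 + 9}{2 + 3 \cdot 9} \left(-10340\right) = \frac{1}{2 + 27} \cdot 21 \left(-10340\right) = \frac{1}{29} \cdot 21 \left(-10340\right) = \frac{21}{29} \left(-10340\right) = - \frac{217140}{29}$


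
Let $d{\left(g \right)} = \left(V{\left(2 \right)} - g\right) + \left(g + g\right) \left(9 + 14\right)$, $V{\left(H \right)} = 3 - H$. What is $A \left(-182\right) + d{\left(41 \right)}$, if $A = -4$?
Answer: $2574$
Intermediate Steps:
$d{\left(g \right)} = 1 + 45 g$ ($d{\left(g \right)} = \left(\left(3 - 2\right) - g\right) + \left(g + g\right) \left(9 + 14\right) = \left(\left(3 - 2\right) - g\right) + 2 g 23 = \left(1 - g\right) + 46 g = 1 + 45 g$)
$A \left(-182\right) + d{\left(41 \right)} = \left(-4\right) \left(-182\right) + \left(1 + 45 \cdot 41\right) = 728 + \left(1 + 1845\right) = 728 + 1846 = 2574$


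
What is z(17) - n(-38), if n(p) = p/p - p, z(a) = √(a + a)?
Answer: -39 + √34 ≈ -33.169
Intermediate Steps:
z(a) = √2*√a (z(a) = √(2*a) = √2*√a)
n(p) = 1 - p
z(17) - n(-38) = √2*√17 - (1 - 1*(-38)) = √34 - (1 + 38) = √34 - 1*39 = √34 - 39 = -39 + √34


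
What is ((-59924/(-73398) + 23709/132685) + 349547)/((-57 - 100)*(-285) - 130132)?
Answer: -243155912795338/59397719958915 ≈ -4.0937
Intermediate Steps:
((-59924/(-73398) + 23709/132685) + 349547)/((-57 - 100)*(-285) - 130132) = ((-59924*(-1/73398) + 23709*(1/132685)) + 349547)/(-157*(-285) - 130132) = ((29962/36699 + 3387/18955) + 349547)/(44745 - 130132) = (692229223/695629545 + 349547)/(-85387) = (243155912795338/695629545)*(-1/85387) = -243155912795338/59397719958915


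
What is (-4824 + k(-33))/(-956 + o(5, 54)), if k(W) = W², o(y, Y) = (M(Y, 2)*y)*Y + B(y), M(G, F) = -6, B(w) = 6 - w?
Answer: 747/515 ≈ 1.4505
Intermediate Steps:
o(y, Y) = 6 - y - 6*Y*y (o(y, Y) = (-6*y)*Y + (6 - y) = -6*Y*y + (6 - y) = 6 - y - 6*Y*y)
(-4824 + k(-33))/(-956 + o(5, 54)) = (-4824 + (-33)²)/(-956 + (6 - 1*5 - 6*54*5)) = (-4824 + 1089)/(-956 + (6 - 5 - 1620)) = -3735/(-956 - 1619) = -3735/(-2575) = -3735*(-1/2575) = 747/515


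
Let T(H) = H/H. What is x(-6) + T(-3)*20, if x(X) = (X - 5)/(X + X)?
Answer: 251/12 ≈ 20.917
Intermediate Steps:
x(X) = (-5 + X)/(2*X) (x(X) = (-5 + X)/((2*X)) = (-5 + X)*(1/(2*X)) = (-5 + X)/(2*X))
T(H) = 1
x(-6) + T(-3)*20 = (½)*(-5 - 6)/(-6) + 1*20 = (½)*(-⅙)*(-11) + 20 = 11/12 + 20 = 251/12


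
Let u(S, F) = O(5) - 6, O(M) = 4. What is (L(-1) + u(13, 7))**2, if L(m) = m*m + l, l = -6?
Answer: 49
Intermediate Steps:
u(S, F) = -2 (u(S, F) = 4 - 6 = -2)
L(m) = -6 + m**2 (L(m) = m*m - 6 = m**2 - 6 = -6 + m**2)
(L(-1) + u(13, 7))**2 = ((-6 + (-1)**2) - 2)**2 = ((-6 + 1) - 2)**2 = (-5 - 2)**2 = (-7)**2 = 49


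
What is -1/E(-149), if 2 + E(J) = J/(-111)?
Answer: 111/73 ≈ 1.5205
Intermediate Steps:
E(J) = -2 - J/111 (E(J) = -2 + J/(-111) = -2 + J*(-1/111) = -2 - J/111)
-1/E(-149) = -1/(-2 - 1/111*(-149)) = -1/(-2 + 149/111) = -1/(-73/111) = -1*(-111/73) = 111/73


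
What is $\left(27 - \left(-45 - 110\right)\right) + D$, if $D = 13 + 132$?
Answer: $327$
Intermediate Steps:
$D = 145$
$\left(27 - \left(-45 - 110\right)\right) + D = \left(27 - \left(-45 - 110\right)\right) + 145 = \left(27 - -155\right) + 145 = \left(27 + 155\right) + 145 = 182 + 145 = 327$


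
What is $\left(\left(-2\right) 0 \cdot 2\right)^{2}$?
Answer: $0$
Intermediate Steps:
$\left(\left(-2\right) 0 \cdot 2\right)^{2} = \left(0 \cdot 2\right)^{2} = 0^{2} = 0$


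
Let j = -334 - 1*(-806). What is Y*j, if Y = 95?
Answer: 44840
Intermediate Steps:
j = 472 (j = -334 + 806 = 472)
Y*j = 95*472 = 44840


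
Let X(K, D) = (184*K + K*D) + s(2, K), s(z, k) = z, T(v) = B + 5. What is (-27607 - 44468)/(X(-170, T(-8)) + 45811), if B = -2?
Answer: -72075/14023 ≈ -5.1398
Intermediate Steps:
T(v) = 3 (T(v) = -2 + 5 = 3)
X(K, D) = 2 + 184*K + D*K (X(K, D) = (184*K + K*D) + 2 = (184*K + D*K) + 2 = 2 + 184*K + D*K)
(-27607 - 44468)/(X(-170, T(-8)) + 45811) = (-27607 - 44468)/((2 + 184*(-170) + 3*(-170)) + 45811) = -72075/((2 - 31280 - 510) + 45811) = -72075/(-31788 + 45811) = -72075/14023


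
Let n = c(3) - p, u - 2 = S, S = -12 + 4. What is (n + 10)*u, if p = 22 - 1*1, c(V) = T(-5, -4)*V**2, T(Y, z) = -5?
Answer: 336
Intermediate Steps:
S = -8
u = -6 (u = 2 - 8 = -6)
c(V) = -5*V**2
p = 21 (p = 22 - 1 = 21)
n = -66 (n = -5*3**2 - 1*21 = -5*9 - 21 = -45 - 21 = -66)
(n + 10)*u = (-66 + 10)*(-6) = -56*(-6) = 336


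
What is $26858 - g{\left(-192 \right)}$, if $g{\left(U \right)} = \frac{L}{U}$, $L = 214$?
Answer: $\frac{2578475}{96} \approx 26859.0$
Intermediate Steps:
$g{\left(U \right)} = \frac{214}{U}$
$26858 - g{\left(-192 \right)} = 26858 - \frac{214}{-192} = 26858 - 214 \left(- \frac{1}{192}\right) = 26858 - - \frac{107}{96} = 26858 + \frac{107}{96} = \frac{2578475}{96}$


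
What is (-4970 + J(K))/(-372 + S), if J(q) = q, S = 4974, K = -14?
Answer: -2492/2301 ≈ -1.0830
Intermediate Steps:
(-4970 + J(K))/(-372 + S) = (-4970 - 14)/(-372 + 4974) = -4984/4602 = -4984*1/4602 = -2492/2301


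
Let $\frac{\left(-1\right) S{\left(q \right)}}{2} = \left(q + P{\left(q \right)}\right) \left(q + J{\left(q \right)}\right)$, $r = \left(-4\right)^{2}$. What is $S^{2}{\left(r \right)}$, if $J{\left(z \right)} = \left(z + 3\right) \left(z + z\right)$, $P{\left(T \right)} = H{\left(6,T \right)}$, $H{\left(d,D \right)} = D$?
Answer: $1594884096$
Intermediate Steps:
$P{\left(T \right)} = T$
$J{\left(z \right)} = 2 z \left(3 + z\right)$ ($J{\left(z \right)} = \left(3 + z\right) 2 z = 2 z \left(3 + z\right)$)
$r = 16$
$S{\left(q \right)} = - 4 q \left(q + 2 q \left(3 + q\right)\right)$ ($S{\left(q \right)} = - 2 \left(q + q\right) \left(q + 2 q \left(3 + q\right)\right) = - 2 \cdot 2 q \left(q + 2 q \left(3 + q\right)\right) = - 4 q \left(q + 2 q \left(3 + q\right)\right)$)
$S^{2}{\left(r \right)} = \left(16^{2} \left(-28 - 128\right)\right)^{2} = \left(256 \left(-28 - 128\right)\right)^{2} = \left(256 \left(-156\right)\right)^{2} = \left(-39936\right)^{2} = 1594884096$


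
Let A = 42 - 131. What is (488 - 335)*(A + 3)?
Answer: -13158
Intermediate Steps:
A = -89
(488 - 335)*(A + 3) = (488 - 335)*(-89 + 3) = 153*(-86) = -13158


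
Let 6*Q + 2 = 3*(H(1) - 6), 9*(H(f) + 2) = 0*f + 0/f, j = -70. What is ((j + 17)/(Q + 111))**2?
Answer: 25281/102400 ≈ 0.24688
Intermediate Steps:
H(f) = -2 (H(f) = -2 + (0*f + 0/f)/9 = -2 + (0 + 0)/9 = -2 + (1/9)*0 = -2 + 0 = -2)
Q = -13/3 (Q = -1/3 + (3*(-2 - 6))/6 = -1/3 + (3*(-8))/6 = -1/3 + (1/6)*(-24) = -1/3 - 4 = -13/3 ≈ -4.3333)
((j + 17)/(Q + 111))**2 = ((-70 + 17)/(-13/3 + 111))**2 = (-53/320/3)**2 = (-53*3/320)**2 = (-159/320)**2 = 25281/102400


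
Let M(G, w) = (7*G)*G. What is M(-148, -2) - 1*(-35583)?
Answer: 188911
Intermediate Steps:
M(G, w) = 7*G**2
M(-148, -2) - 1*(-35583) = 7*(-148)**2 - 1*(-35583) = 7*21904 + 35583 = 153328 + 35583 = 188911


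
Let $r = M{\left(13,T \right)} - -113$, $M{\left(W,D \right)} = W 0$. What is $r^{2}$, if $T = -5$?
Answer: $12769$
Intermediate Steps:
$M{\left(W,D \right)} = 0$
$r = 113$ ($r = 0 - -113 = 0 + 113 = 113$)
$r^{2} = 113^{2} = 12769$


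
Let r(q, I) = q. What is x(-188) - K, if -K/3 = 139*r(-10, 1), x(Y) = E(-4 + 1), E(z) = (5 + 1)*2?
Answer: -4158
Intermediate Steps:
E(z) = 12 (E(z) = 6*2 = 12)
x(Y) = 12
K = 4170 (K = -417*(-10) = -3*(-1390) = 4170)
x(-188) - K = 12 - 1*4170 = 12 - 4170 = -4158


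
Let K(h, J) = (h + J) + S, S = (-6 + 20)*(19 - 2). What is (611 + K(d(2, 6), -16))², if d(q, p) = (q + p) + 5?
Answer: 715716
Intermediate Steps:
d(q, p) = 5 + p + q (d(q, p) = (p + q) + 5 = 5 + p + q)
S = 238 (S = 14*17 = 238)
K(h, J) = 238 + J + h (K(h, J) = (h + J) + 238 = (J + h) + 238 = 238 + J + h)
(611 + K(d(2, 6), -16))² = (611 + (238 - 16 + (5 + 6 + 2)))² = (611 + (238 - 16 + 13))² = (611 + 235)² = 846² = 715716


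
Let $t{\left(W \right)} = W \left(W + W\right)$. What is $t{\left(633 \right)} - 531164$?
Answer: $270214$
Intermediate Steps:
$t{\left(W \right)} = 2 W^{2}$ ($t{\left(W \right)} = W 2 W = 2 W^{2}$)
$t{\left(633 \right)} - 531164 = 2 \cdot 633^{2} - 531164 = 2 \cdot 400689 - 531164 = 801378 - 531164 = 270214$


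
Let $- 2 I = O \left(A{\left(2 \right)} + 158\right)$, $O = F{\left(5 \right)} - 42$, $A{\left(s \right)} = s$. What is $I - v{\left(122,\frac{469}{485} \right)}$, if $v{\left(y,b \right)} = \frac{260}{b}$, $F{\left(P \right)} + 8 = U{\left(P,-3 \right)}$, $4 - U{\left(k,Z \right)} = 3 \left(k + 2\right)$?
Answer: $\frac{2387740}{469} \approx 5091.1$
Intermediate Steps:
$U{\left(k,Z \right)} = -2 - 3 k$ ($U{\left(k,Z \right)} = 4 - 3 \left(k + 2\right) = 4 - 3 \left(2 + k\right) = 4 - \left(6 + 3 k\right) = -2 - 3 k$)
$F{\left(P \right)} = -10 - 3 P$ ($F{\left(P \right)} = -8 - \left(2 + 3 P\right) = -10 - 3 P$)
$O = -67$ ($O = \left(-10 - 15\right) - 42 = -25 - 42 = -67$)
$I = 5360$ ($I = - \frac{\left(-67\right) \left(2 + 158\right)}{2} = - \frac{\left(-67\right) 160}{2} = \left(- \frac{1}{2}\right) \left(-10720\right) = 5360$)
$I - v{\left(122,\frac{469}{485} \right)} = 5360 - \frac{260}{469 \cdot \frac{1}{485}} = 5360 - \frac{260}{\frac{469}{485}} = 5360 - 260 \cdot \frac{485}{469} = 5360 - \frac{126100}{469} = \frac{2387740}{469}$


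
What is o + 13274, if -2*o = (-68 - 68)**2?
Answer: 4026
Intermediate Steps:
o = -9248 (o = -(-68 - 68)**2/2 = -1/2*(-136)**2 = -1/2*18496 = -9248)
o + 13274 = -9248 + 13274 = 4026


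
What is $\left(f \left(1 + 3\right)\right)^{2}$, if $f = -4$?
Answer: $256$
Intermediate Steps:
$\left(f \left(1 + 3\right)\right)^{2} = \left(- 4 \left(1 + 3\right)\right)^{2} = \left(\left(-4\right) 4\right)^{2} = \left(-16\right)^{2} = 256$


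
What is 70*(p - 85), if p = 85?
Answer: 0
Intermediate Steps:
70*(p - 85) = 70*(85 - 85) = 70*0 = 0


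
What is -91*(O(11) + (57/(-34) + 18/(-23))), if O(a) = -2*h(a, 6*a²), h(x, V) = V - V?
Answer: 174993/782 ≈ 223.78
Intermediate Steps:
h(x, V) = 0
O(a) = 0 (O(a) = -2*0 = 0)
-91*(O(11) + (57/(-34) + 18/(-23))) = -91*(0 + (57/(-34) + 18/(-23))) = -91*(0 + (57*(-1/34) + 18*(-1/23))) = -91*(0 + (-57/34 - 18/23)) = -91*(0 - 1923/782) = -91*(-1923/782) = 174993/782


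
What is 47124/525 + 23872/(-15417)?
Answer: 33998948/385425 ≈ 88.212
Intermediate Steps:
47124/525 + 23872/(-15417) = 47124*(1/525) + 23872*(-1/15417) = 2244/25 - 23872/15417 = 33998948/385425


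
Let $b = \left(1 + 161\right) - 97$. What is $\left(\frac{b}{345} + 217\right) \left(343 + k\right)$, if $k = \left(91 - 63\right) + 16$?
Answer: $\frac{1933194}{23} \approx 84052.0$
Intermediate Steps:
$k = 44$ ($k = 28 + 16 = 44$)
$b = 65$ ($b = 162 - 97 = 65$)
$\left(\frac{b}{345} + 217\right) \left(343 + k\right) = \left(\frac{65}{345} + 217\right) \left(343 + 44\right) = \left(65 \cdot \frac{1}{345} + 217\right) 387 = \left(\frac{13}{69} + 217\right) 387 = \frac{14986}{69} \cdot 387 = \frac{1933194}{23}$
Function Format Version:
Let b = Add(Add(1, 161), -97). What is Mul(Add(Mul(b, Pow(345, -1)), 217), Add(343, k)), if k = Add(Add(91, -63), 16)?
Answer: Rational(1933194, 23) ≈ 84052.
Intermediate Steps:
k = 44 (k = Add(28, 16) = 44)
b = 65 (b = Add(162, -97) = 65)
Mul(Add(Mul(b, Pow(345, -1)), 217), Add(343, k)) = Mul(Add(Mul(65, Pow(345, -1)), 217), Add(343, 44)) = Mul(Add(Mul(65, Rational(1, 345)), 217), 387) = Mul(Add(Rational(13, 69), 217), 387) = Mul(Rational(14986, 69), 387) = Rational(1933194, 23)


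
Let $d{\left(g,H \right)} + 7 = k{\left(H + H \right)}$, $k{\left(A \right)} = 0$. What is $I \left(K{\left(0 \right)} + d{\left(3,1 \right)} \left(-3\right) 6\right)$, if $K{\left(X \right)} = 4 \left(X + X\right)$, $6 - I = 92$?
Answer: $-10836$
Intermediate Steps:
$I = -86$ ($I = 6 - 92 = -86$)
$d{\left(g,H \right)} = -7$ ($d{\left(g,H \right)} = -7 + 0 = -7$)
$K{\left(X \right)} = 8 X$ ($K{\left(X \right)} = 4 \cdot 2 X = 8 X$)
$I \left(K{\left(0 \right)} + d{\left(3,1 \right)} \left(-3\right) 6\right) = - 86 \left(8 \cdot 0 + \left(-7\right) \left(-3\right) 6\right) = - 86 \left(0 + 21 \cdot 6\right) = - 86 \left(0 + 126\right) = \left(-86\right) 126 = -10836$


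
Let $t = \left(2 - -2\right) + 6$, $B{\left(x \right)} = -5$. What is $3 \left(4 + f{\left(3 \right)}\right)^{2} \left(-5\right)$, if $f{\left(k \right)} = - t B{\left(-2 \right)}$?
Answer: $-43740$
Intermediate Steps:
$t = 10$ ($t = \left(2 + 2\right) + 6 = 4 + 6 = 10$)
$f{\left(k \right)} = 50$ ($f{\left(k \right)} = \left(-1\right) 10 \left(-5\right) = \left(-10\right) \left(-5\right) = 50$)
$3 \left(4 + f{\left(3 \right)}\right)^{2} \left(-5\right) = 3 \left(4 + 50\right)^{2} \left(-5\right) = 3 \cdot 54^{2} \left(-5\right) = 3 \cdot 2916 \left(-5\right) = 8748 \left(-5\right) = -43740$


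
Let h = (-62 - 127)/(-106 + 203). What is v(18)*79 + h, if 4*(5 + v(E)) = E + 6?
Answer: 7474/97 ≈ 77.052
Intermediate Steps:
v(E) = -7/2 + E/4 (v(E) = -5 + (E + 6)/4 = -5 + (6 + E)/4 = -5 + (3/2 + E/4) = -7/2 + E/4)
h = -189/97 ≈ -1.9485
v(18)*79 + h = (-7/2 + (1/4)*18)*79 - 189/97 = (-7/2 + 9/2)*79 - 189/97 = 1*79 - 189/97 = 79 - 189/97 = 7474/97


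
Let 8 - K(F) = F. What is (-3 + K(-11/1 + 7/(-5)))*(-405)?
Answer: -7047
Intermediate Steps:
K(F) = 8 - F
(-3 + K(-11/1 + 7/(-5)))*(-405) = (-3 + (8 - (-11/1 + 7/(-5))))*(-405) = (-3 + (8 - (-11*1 + 7*(-1/5))))*(-405) = (-3 + (8 - (-11 - 7/5)))*(-405) = (-3 + (8 - 1*(-62/5)))*(-405) = (-3 + (8 + 62/5))*(-405) = (-3 + 102/5)*(-405) = (87/5)*(-405) = -7047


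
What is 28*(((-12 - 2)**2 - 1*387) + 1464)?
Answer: 35644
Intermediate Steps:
28*(((-12 - 2)**2 - 1*387) + 1464) = 28*(((-14)**2 - 387) + 1464) = 28*((196 - 387) + 1464) = 28*(-191 + 1464) = 28*1273 = 35644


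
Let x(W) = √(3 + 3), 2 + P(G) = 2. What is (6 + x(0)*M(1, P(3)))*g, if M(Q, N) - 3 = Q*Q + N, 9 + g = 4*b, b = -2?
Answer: -102 - 68*√6 ≈ -268.57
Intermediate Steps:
g = -17 (g = -9 + 4*(-2) = -9 - 8 = -17)
P(G) = 0 (P(G) = -2 + 2 = 0)
x(W) = √6
M(Q, N) = 3 + N + Q² (M(Q, N) = 3 + (Q*Q + N) = 3 + (Q² + N) = 3 + (N + Q²) = 3 + N + Q²)
(6 + x(0)*M(1, P(3)))*g = (6 + √6*(3 + 0 + 1²))*(-17) = (6 + √6*(3 + 0 + 1))*(-17) = (6 + √6*4)*(-17) = (6 + 4*√6)*(-17) = -102 - 68*√6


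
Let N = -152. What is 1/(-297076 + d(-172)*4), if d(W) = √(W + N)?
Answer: -74269/22063538740 - 9*I/11031769370 ≈ -3.3661e-6 - 8.1583e-10*I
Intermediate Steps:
d(W) = √(-152 + W) (d(W) = √(W - 152) = √(-152 + W))
1/(-297076 + d(-172)*4) = 1/(-297076 + √(-152 - 172)*4) = 1/(-297076 + √(-324)*4) = 1/(-297076 + (18*I)*4) = 1/(-297076 + 72*I) = (-297076 - 72*I)/88254154960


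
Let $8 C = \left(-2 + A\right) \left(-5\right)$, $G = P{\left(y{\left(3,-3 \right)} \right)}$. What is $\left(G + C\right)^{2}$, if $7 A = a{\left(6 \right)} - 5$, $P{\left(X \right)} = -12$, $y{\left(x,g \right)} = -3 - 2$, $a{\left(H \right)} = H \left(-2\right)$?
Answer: $\frac{267289}{3136} \approx 85.232$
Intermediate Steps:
$a{\left(H \right)} = - 2 H$
$y{\left(x,g \right)} = -5$
$A = - \frac{17}{7}$ ($A = \frac{\left(-2\right) 6 - 5}{7} = \frac{-12 - 5}{7} = \frac{1}{7} \left(-17\right) = - \frac{17}{7} \approx -2.4286$)
$G = -12$
$C = \frac{155}{56}$ ($C = \frac{\left(-2 - \frac{17}{7}\right) \left(-5\right)}{8} = \frac{\left(- \frac{31}{7}\right) \left(-5\right)}{8} = \frac{1}{8} \cdot \frac{155}{7} = \frac{155}{56} \approx 2.7679$)
$\left(G + C\right)^{2} = \left(-12 + \frac{155}{56}\right)^{2} = \left(- \frac{517}{56}\right)^{2} = \frac{267289}{3136}$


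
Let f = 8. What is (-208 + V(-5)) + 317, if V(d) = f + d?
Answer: 112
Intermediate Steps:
V(d) = 8 + d
(-208 + V(-5)) + 317 = (-208 + (8 - 5)) + 317 = (-208 + 3) + 317 = -205 + 317 = 112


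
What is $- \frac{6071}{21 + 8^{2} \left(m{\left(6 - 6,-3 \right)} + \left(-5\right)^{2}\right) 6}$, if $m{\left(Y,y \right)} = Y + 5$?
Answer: $- \frac{6071}{11541} \approx -0.52604$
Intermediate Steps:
$m{\left(Y,y \right)} = 5 + Y$
$- \frac{6071}{21 + 8^{2} \left(m{\left(6 - 6,-3 \right)} + \left(-5\right)^{2}\right) 6} = - \frac{6071}{21 + 8^{2} \left(\left(5 + \left(6 - 6\right)\right) + \left(-5\right)^{2}\right) 6} = - \frac{6071}{21 + 64 \left(\left(5 + \left(6 - 6\right)\right) + 25\right) 6} = - \frac{6071}{21 + 64 \left(\left(5 + 0\right) + 25\right) 6} = - \frac{6071}{21 + 64 \left(5 + 25\right) 6} = - \frac{6071}{21 + 64 \cdot 30 \cdot 6} = - \frac{6071}{21 + 64 \cdot 180} = - \frac{6071}{21 + 11520} = - \frac{6071}{11541}$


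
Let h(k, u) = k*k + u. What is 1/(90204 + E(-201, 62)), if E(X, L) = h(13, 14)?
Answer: 1/90387 ≈ 1.1064e-5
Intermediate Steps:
h(k, u) = u + k**2 (h(k, u) = k**2 + u = u + k**2)
E(X, L) = 183 (E(X, L) = 14 + 13**2 = 14 + 169 = 183)
1/(90204 + E(-201, 62)) = 1/(90204 + 183) = 1/90387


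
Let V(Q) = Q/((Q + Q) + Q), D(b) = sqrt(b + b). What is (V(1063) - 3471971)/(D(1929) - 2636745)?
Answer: 704207791960/534801860859 + 801224*sqrt(3858)/1604405582577 ≈ 1.3168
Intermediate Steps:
D(b) = sqrt(2)*sqrt(b) (D(b) = sqrt(2*b) = sqrt(2)*sqrt(b))
V(Q) = 1/3 (V(Q) = Q/(2*Q + Q) = Q/((3*Q)) = Q*(1/(3*Q)) = 1/3)
(V(1063) - 3471971)/(D(1929) - 2636745) = (1/3 - 3471971)/(sqrt(2)*sqrt(1929) - 2636745) = -10415912/(3*(sqrt(3858) - 2636745)) = -10415912/(3*(-2636745 + sqrt(3858)))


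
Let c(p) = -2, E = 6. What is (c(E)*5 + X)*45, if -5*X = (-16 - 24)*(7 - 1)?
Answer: 1710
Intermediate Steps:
X = 48 (X = -(-16 - 24)*(7 - 1)/5 = -(-8)*6 = -1/5*(-240) = 48)
(c(E)*5 + X)*45 = (-2*5 + 48)*45 = (-10 + 48)*45 = 38*45 = 1710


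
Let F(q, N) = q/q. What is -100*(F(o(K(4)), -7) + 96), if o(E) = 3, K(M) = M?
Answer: -9700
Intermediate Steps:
F(q, N) = 1
-100*(F(o(K(4)), -7) + 96) = -100*(1 + 96) = -100*97 = -9700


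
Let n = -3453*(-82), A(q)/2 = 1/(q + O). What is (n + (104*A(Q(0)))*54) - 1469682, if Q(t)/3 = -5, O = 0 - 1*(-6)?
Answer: -1187784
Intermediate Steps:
O = 6 (O = 0 + 6 = 6)
Q(t) = -15 (Q(t) = 3*(-5) = -15)
A(q) = 2/(6 + q) (A(q) = 2/(q + 6) = 2/(6 + q))
n = 283146
(n + (104*A(Q(0)))*54) - 1469682 = (283146 + (104*(2/(6 - 15)))*54) - 1469682 = (283146 + (104*(2/(-9)))*54) - 1469682 = (283146 + (104*(2*(-⅑)))*54) - 1469682 = (283146 + (104*(-2/9))*54) - 1469682 = (283146 - 208/9*54) - 1469682 = (283146 - 1248) - 1469682 = 281898 - 1469682 = -1187784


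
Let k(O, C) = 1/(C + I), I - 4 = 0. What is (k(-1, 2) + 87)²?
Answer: 273529/36 ≈ 7598.0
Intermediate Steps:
I = 4 (I = 4 + 0 = 4)
k(O, C) = 1/(4 + C) (k(O, C) = 1/(C + 4) = 1/(4 + C))
(k(-1, 2) + 87)² = (1/(4 + 2) + 87)² = (1/6 + 87)² = (⅙ + 87)² = (523/6)² = 273529/36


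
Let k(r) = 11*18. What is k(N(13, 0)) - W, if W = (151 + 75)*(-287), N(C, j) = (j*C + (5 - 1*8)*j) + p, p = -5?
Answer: 65060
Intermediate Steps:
N(C, j) = -5 - 3*j + C*j (N(C, j) = (j*C + (5 - 1*8)*j) - 5 = (C*j + (5 - 8)*j) - 5 = (C*j - 3*j) - 5 = (-3*j + C*j) - 5 = -5 - 3*j + C*j)
k(r) = 198
W = -64862 (W = 226*(-287) = -64862)
k(N(13, 0)) - W = 198 - 1*(-64862) = 198 + 64862 = 65060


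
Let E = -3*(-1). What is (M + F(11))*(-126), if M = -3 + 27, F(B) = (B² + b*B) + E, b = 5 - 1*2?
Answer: -22806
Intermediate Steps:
E = 3
b = 3 (b = 5 - 2 = 3)
F(B) = 3 + B² + 3*B (F(B) = (B² + 3*B) + 3 = 3 + B² + 3*B)
M = 24
(M + F(11))*(-126) = (24 + (3 + 11² + 3*11))*(-126) = (24 + (3 + 121 + 33))*(-126) = (24 + 157)*(-126) = 181*(-126) = -22806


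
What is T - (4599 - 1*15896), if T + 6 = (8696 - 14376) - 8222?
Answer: -2611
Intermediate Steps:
T = -13908 (T = -6 + ((8696 - 14376) - 8222) = -6 + (-5680 - 8222) = -6 - 13902 = -13908)
T - (4599 - 1*15896) = -13908 - (4599 - 1*15896) = -13908 - (4599 - 15896) = -13908 - 1*(-11297) = -13908 + 11297 = -2611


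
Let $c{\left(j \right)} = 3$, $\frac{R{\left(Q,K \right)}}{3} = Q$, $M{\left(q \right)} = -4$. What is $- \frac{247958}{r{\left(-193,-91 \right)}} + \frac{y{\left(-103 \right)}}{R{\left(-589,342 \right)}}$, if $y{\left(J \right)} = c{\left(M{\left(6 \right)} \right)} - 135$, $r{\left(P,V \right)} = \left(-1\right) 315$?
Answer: $\frac{146061122}{185535} \approx 787.24$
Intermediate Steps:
$R{\left(Q,K \right)} = 3 Q$
$r{\left(P,V \right)} = -315$
$y{\left(J \right)} = -132$ ($y{\left(J \right)} = 3 - 135 = -132$)
$- \frac{247958}{r{\left(-193,-91 \right)}} + \frac{y{\left(-103 \right)}}{R{\left(-589,342 \right)}} = - \frac{247958}{-315} - \frac{132}{3 \left(-589\right)} = \left(-247958\right) \left(- \frac{1}{315}\right) - \frac{132}{-1767} = \frac{247958}{315} - - \frac{44}{589} = \frac{247958}{315} + \frac{44}{589} = \frac{146061122}{185535}$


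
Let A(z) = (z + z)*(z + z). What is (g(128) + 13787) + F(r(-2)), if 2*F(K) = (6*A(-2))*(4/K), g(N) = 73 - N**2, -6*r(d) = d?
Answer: -1948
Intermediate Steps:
r(d) = -d/6
A(z) = 4*z**2 (A(z) = (2*z)*(2*z) = 4*z**2)
F(K) = 192/K (F(K) = ((6*(4*(-2)**2))*(4/K))/2 = ((6*(4*4))*(4/K))/2 = ((6*16)*(4/K))/2 = (96*(4/K))/2 = (384/K)/2 = 192/K)
(g(128) + 13787) + F(r(-2)) = ((73 - 1*128**2) + 13787) + 192/((-1/6*(-2))) = ((73 - 1*16384) + 13787) + 192/(1/3) = ((73 - 16384) + 13787) + 192*3 = (-16311 + 13787) + 576 = -2524 + 576 = -1948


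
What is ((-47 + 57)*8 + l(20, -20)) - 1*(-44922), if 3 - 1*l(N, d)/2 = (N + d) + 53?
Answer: 44902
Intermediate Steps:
l(N, d) = -100 - 2*N - 2*d (l(N, d) = 6 - 2*((N + d) + 53) = 6 - 2*(53 + N + d) = 6 + (-106 - 2*N - 2*d) = -100 - 2*N - 2*d)
((-47 + 57)*8 + l(20, -20)) - 1*(-44922) = ((-47 + 57)*8 + (-100 - 2*20 - 2*(-20))) - 1*(-44922) = (10*8 + (-100 - 40 + 40)) + 44922 = (80 - 100) + 44922 = -20 + 44922 = 44902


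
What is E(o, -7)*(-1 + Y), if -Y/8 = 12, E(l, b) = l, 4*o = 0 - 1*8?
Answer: 194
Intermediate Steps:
o = -2 (o = (0 - 1*8)/4 = (0 - 8)/4 = (¼)*(-8) = -2)
Y = -96 (Y = -8*12 = -96)
E(o, -7)*(-1 + Y) = -2*(-1 - 96) = -2*(-97) = 194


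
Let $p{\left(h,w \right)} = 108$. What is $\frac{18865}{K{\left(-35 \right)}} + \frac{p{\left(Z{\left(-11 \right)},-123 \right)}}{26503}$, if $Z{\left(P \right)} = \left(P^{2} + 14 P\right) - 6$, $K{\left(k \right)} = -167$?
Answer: $- \frac{499961059}{4426001} \approx -112.96$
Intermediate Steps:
$Z{\left(P \right)} = -6 + P^{2} + 14 P$
$\frac{18865}{K{\left(-35 \right)}} + \frac{p{\left(Z{\left(-11 \right)},-123 \right)}}{26503} = \frac{18865}{-167} + \frac{108}{26503} = 18865 \left(- \frac{1}{167}\right) + 108 \cdot \frac{1}{26503} = - \frac{18865}{167} + \frac{108}{26503} = - \frac{499961059}{4426001}$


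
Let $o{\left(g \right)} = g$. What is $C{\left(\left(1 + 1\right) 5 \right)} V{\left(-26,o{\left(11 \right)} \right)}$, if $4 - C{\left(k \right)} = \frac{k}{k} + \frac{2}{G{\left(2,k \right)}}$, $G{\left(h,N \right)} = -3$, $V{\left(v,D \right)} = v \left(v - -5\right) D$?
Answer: $22022$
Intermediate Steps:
$V{\left(v,D \right)} = D v \left(5 + v\right)$ ($V{\left(v,D \right)} = v \left(v + 5\right) D = v \left(5 + v\right) D = D v \left(5 + v\right)$)
$C{\left(k \right)} = \frac{11}{3}$ ($C{\left(k \right)} = 4 - \left(\frac{k}{k} + \frac{2}{-3}\right) = 4 - \left(1 + 2 \left(- \frac{1}{3}\right)\right) = 4 - \left(1 - \frac{2}{3}\right) = 4 - \frac{1}{3} = \frac{11}{3}$)
$C{\left(\left(1 + 1\right) 5 \right)} V{\left(-26,o{\left(11 \right)} \right)} = \frac{11 \cdot 11 \left(-26\right) \left(5 - 26\right)}{3} = \frac{11 \cdot 11 \left(-26\right) \left(-21\right)}{3} = \frac{11}{3} \cdot 6006 = 22022$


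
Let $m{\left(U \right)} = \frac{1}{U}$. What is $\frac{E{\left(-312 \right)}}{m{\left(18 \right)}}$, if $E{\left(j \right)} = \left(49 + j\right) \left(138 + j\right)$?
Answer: $823716$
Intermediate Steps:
$\frac{E{\left(-312 \right)}}{m{\left(18 \right)}} = \frac{6762 + \left(-312\right)^{2} + 187 \left(-312\right)}{\frac{1}{18}} = \left(6762 + 97344 - 58344\right) \frac{1}{\frac{1}{18}} = 45762 \cdot 18 = 823716$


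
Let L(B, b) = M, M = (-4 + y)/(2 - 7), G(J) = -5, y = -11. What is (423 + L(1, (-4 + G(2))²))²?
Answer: 181476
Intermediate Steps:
M = 3 (M = (-4 - 11)/(2 - 7) = -15/(-5) = -15*(-⅕) = 3)
L(B, b) = 3
(423 + L(1, (-4 + G(2))²))² = (423 + 3)² = 426² = 181476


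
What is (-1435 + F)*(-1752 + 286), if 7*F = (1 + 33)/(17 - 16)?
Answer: 14676126/7 ≈ 2.0966e+6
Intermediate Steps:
F = 34/7 (F = ((1 + 33)/(17 - 16))/7 = (34/1)/7 = (34*1)/7 = (⅐)*34 = 34/7 ≈ 4.8571)
(-1435 + F)*(-1752 + 286) = (-1435 + 34/7)*(-1752 + 286) = -10011/7*(-1466) = 14676126/7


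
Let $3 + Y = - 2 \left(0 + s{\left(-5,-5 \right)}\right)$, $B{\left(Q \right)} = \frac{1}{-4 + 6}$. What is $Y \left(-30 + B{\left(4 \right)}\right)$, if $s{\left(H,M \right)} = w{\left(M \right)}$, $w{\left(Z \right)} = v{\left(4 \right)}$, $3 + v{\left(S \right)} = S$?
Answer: $\frac{295}{2} \approx 147.5$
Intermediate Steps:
$v{\left(S \right)} = -3 + S$
$w{\left(Z \right)} = 1$ ($w{\left(Z \right)} = -3 + 4 = 1$)
$s{\left(H,M \right)} = 1$
$B{\left(Q \right)} = \frac{1}{2}$
$Y = -5$ ($Y = -3 - 2 \left(0 + 1\right) = -3 - 2 = -5$)
$Y \left(-30 + B{\left(4 \right)}\right) = - 5 \left(-30 + \frac{1}{2}\right) = \left(-5\right) \left(- \frac{59}{2}\right) = \frac{295}{2}$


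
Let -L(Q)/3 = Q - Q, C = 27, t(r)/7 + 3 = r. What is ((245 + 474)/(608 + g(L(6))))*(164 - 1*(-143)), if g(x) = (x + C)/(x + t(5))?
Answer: 3090262/8539 ≈ 361.90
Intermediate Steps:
t(r) = -21 + 7*r
L(Q) = 0 (L(Q) = -3*(Q - Q) = -3*0 = 0)
g(x) = (27 + x)/(14 + x) (g(x) = (x + 27)/(x + (-21 + 7*5)) = (27 + x)/(x + (-21 + 35)) = (27 + x)/(x + 14) = (27 + x)/(14 + x))
((245 + 474)/(608 + g(L(6))))*(164 - 1*(-143)) = ((245 + 474)/(608 + (27 + 0)/(14 + 0)))*(164 - 1*(-143)) = (719/(608 + 27/14))*(164 + 143) = (719/(608 + (1/14)*27))*307 = (719/(608 + 27/14))*307 = (719/(8539/14))*307 = (719*(14/8539))*307 = (10066/8539)*307 = 3090262/8539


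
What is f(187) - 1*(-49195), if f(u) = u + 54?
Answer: 49436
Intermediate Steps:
f(u) = 54 + u
f(187) - 1*(-49195) = (54 + 187) - 1*(-49195) = 241 + 49195 = 49436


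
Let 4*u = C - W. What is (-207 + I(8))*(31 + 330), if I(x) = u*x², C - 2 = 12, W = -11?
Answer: 69673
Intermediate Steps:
C = 14 (C = 2 + 12 = 14)
u = 25/4 (u = (14 - 1*(-11))/4 = (14 + 11)/4 = (¼)*25 = 25/4 ≈ 6.2500)
I(x) = 25*x²/4
(-207 + I(8))*(31 + 330) = (-207 + (25/4)*8²)*(31 + 330) = (-207 + (25/4)*64)*361 = (-207 + 400)*361 = 193*361 = 69673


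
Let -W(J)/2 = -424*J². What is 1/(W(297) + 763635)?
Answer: 1/75564867 ≈ 1.3234e-8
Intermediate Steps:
W(J) = 848*J² (W(J) = -(-848)*J² = 848*J²)
1/(W(297) + 763635) = 1/(848*297² + 763635) = 1/(848*88209 + 763635) = 1/(74801232 + 763635) = 1/75564867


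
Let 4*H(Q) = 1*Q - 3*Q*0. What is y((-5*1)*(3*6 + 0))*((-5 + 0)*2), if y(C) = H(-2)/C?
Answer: -1/18 ≈ -0.055556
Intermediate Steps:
H(Q) = Q/4 (H(Q) = (1*Q - 3*Q*0)/4 = (Q + 0)/4 = Q/4)
y(C) = -1/(2*C) (y(C) = ((¼)*(-2))/C = -1/(2*C))
y((-5*1)*(3*6 + 0))*((-5 + 0)*2) = (-(-1/(5*(3*6 + 0)))/2)*((-5 + 0)*2) = (-(-1/(5*(18 + 0)))/2)*(-5*2) = -1/(2*((-5*18)))*(-10) = -½/(-90)*(-10) = -½*(-1/90)*(-10) = (1/180)*(-10) = -1/18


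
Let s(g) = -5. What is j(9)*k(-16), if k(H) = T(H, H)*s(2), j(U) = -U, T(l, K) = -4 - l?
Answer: 540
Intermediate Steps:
k(H) = 20 + 5*H (k(H) = (-4 - H)*(-5) = 20 + 5*H)
j(9)*k(-16) = (-1*9)*(20 + 5*(-16)) = -9*(20 - 80) = -9*(-60) = 540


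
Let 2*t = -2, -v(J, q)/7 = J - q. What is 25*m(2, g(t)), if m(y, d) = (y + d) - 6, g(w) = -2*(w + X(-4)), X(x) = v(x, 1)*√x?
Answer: -50 - 3500*I ≈ -50.0 - 3500.0*I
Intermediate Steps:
v(J, q) = -7*J + 7*q (v(J, q) = -7*(J - q) = -7*J + 7*q)
X(x) = √x*(7 - 7*x) (X(x) = (-7*x + 7*1)*√x = (-7*x + 7)*√x = (7 - 7*x)*√x = √x*(7 - 7*x))
t = -1 (t = (½)*(-2) = -1)
g(w) = -140*I - 2*w (g(w) = -2*(w + 7*√(-4)*(1 - 1*(-4))) = -2*(w + 7*(2*I)*(1 + 4)) = -2*(w + 7*(2*I)*5) = -2*(w + 70*I) = -140*I - 2*w)
m(y, d) = -6 + d + y (m(y, d) = (d + y) - 6 = -6 + d + y)
25*m(2, g(t)) = 25*(-6 + (-140*I - 2*(-1)) + 2) = 25*(-6 + (-140*I + 2) + 2) = 25*(-6 + (2 - 140*I) + 2) = 25*(-2 - 140*I) = -50 - 3500*I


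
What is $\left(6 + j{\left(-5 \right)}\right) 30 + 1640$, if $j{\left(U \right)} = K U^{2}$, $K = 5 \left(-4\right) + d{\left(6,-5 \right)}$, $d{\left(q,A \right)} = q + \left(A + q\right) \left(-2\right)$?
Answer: $-10180$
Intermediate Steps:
$d{\left(q,A \right)} = - q - 2 A$ ($d{\left(q,A \right)} = q - \left(2 A + 2 q\right) = - q - 2 A$)
$K = -16$ ($K = 5 \left(-4\right) - -4 = -20 + \left(-6 + 10\right) = -20 + 4 = -16$)
$j{\left(U \right)} = - 16 U^{2}$
$\left(6 + j{\left(-5 \right)}\right) 30 + 1640 = \left(6 - 16 \left(-5\right)^{2}\right) 30 + 1640 = \left(6 - 400\right) 30 + 1640 = \left(-394\right) 30 + 1640 = -11820 + 1640 = -10180$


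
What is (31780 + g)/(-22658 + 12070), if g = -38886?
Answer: 3553/5294 ≈ 0.67114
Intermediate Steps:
(31780 + g)/(-22658 + 12070) = (31780 - 38886)/(-22658 + 12070) = -7106/(-10588) = -7106*(-1/10588) = 3553/5294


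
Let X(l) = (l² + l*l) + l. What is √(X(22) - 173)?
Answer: √817 ≈ 28.583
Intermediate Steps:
X(l) = l + 2*l² (X(l) = (l² + l²) + l = 2*l² + l = l + 2*l²)
√(X(22) - 173) = √(22*(1 + 2*22) - 173) = √(22*(1 + 44) - 173) = √(22*45 - 173) = √(990 - 173) = √817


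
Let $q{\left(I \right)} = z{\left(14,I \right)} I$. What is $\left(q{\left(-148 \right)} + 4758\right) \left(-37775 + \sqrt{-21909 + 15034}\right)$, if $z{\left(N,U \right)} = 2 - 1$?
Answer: $-174142750 + 115250 i \sqrt{11} \approx -1.7414 \cdot 10^{8} + 3.8224 \cdot 10^{5} i$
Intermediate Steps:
$z{\left(N,U \right)} = 1$ ($z{\left(N,U \right)} = 2 - 1 = 1$)
$q{\left(I \right)} = I$ ($q{\left(I \right)} = 1 I = I$)
$\left(q{\left(-148 \right)} + 4758\right) \left(-37775 + \sqrt{-21909 + 15034}\right) = \left(-148 + 4758\right) \left(-37775 + \sqrt{-21909 + 15034}\right) = 4610 \left(-37775 + \sqrt{-6875}\right) = 4610 \left(-37775 + 25 i \sqrt{11}\right) = -174142750 + 115250 i \sqrt{11}$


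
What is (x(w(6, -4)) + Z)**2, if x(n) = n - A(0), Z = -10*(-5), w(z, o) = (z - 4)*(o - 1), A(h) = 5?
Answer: 1225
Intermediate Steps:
w(z, o) = (-1 + o)*(-4 + z) (w(z, o) = (-4 + z)*(-1 + o) = (-1 + o)*(-4 + z))
Z = 50
x(n) = -5 + n (x(n) = n - 1*5 = n - 5 = -5 + n)
(x(w(6, -4)) + Z)**2 = ((-5 + (4 - 1*6 - 4*(-4) - 4*6)) + 50)**2 = ((-5 + (4 - 6 + 16 - 24)) + 50)**2 = ((-5 - 10) + 50)**2 = (-15 + 50)**2 = 35**2 = 1225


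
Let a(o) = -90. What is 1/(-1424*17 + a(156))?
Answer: -1/24298 ≈ -4.1156e-5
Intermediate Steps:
1/(-1424*17 + a(156)) = 1/(-1424*17 - 90) = 1/(-24208 - 90) = 1/(-24298) = -1/24298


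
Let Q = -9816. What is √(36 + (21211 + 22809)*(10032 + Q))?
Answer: 6*√264121 ≈ 3083.6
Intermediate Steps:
√(36 + (21211 + 22809)*(10032 + Q)) = √(36 + (21211 + 22809)*(10032 - 9816)) = √(36 + 44020*216) = √(36 + 9508320) = √9508356 = 6*√264121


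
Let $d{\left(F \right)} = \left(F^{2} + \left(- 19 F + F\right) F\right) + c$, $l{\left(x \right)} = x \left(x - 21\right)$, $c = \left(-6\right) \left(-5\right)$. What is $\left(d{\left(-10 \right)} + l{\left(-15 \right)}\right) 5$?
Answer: $-5650$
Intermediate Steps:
$c = 30$
$l{\left(x \right)} = x \left(-21 + x\right)$
$d{\left(F \right)} = 30 - 17 F^{2}$ ($d{\left(F \right)} = \left(F^{2} + \left(- 19 F + F\right) F\right) + 30 = \left(F^{2} + - 18 F F\right) + 30 = \left(F^{2} - 18 F^{2}\right) + 30 = - 17 F^{2} + 30 = 30 - 17 F^{2}$)
$\left(d{\left(-10 \right)} + l{\left(-15 \right)}\right) 5 = \left(\left(30 - 17 \left(-10\right)^{2}\right) - 15 \left(-21 - 15\right)\right) 5 = \left(\left(30 - 1700\right) - -540\right) 5 = \left(\left(30 - 1700\right) + 540\right) 5 = \left(-1670 + 540\right) 5 = \left(-1130\right) 5 = -5650$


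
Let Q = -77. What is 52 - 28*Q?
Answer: 2208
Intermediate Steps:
52 - 28*Q = 52 - 28*(-77) = 52 + 2156 = 2208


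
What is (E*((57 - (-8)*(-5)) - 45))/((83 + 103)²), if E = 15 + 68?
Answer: -581/8649 ≈ -0.067175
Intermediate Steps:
E = 83
(E*((57 - (-8)*(-5)) - 45))/((83 + 103)²) = (83*((57 - (-8)*(-5)) - 45))/((83 + 103)²) = (83*((57 - 1*40) - 45))/(186²) = (83*((57 - 40) - 45))/34596 = (83*(17 - 45))*(1/34596) = (83*(-28))*(1/34596) = -2324*1/34596 = -581/8649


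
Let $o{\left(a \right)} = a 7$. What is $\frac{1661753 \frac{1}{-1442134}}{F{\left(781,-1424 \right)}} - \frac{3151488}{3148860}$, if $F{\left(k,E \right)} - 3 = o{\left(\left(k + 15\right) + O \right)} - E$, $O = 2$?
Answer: $- \frac{2656532656602973}{2653881707129510} \approx -1.001$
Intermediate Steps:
$o{\left(a \right)} = 7 a$
$F{\left(k,E \right)} = 122 - E + 7 k$ ($F{\left(k,E \right)} = 3 - \left(E - 7 \left(\left(k + 15\right) + 2\right)\right) = 3 - \left(E - 7 \left(\left(15 + k\right) + 2\right)\right) = 3 - \left(E - 7 \left(17 + k\right)\right) = 3 - \left(-119 + E - 7 k\right) = 3 + \left(119 - E + 7 k\right) = 122 - E + 7 k$)
$\frac{1661753 \frac{1}{-1442134}}{F{\left(781,-1424 \right)}} - \frac{3151488}{3148860} = \frac{1661753 \frac{1}{-1442134}}{122 - -1424 + 7 \cdot 781} - \frac{3151488}{3148860} = \frac{1661753 \left(- \frac{1}{1442134}\right)}{122 + 1424 + 5467} - \frac{262624}{262405} = - \frac{1661753}{1442134 \cdot 7013} - \frac{262624}{262405} = \left(- \frac{1661753}{1442134}\right) \frac{1}{7013} - \frac{262624}{262405} = - \frac{1661753}{10113685742} - \frac{262624}{262405} = - \frac{2656532656602973}{2653881707129510}$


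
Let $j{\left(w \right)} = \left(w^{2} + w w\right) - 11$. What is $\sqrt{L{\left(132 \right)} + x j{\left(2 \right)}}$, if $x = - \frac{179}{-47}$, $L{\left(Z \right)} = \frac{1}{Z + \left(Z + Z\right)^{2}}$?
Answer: $\frac{i \sqrt{58158760539}}{71346} \approx 3.3802 i$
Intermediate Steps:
$j{\left(w \right)} = -11 + 2 w^{2}$ ($j{\left(w \right)} = \left(w^{2} + w^{2}\right) - 11 = 2 w^{2} - 11 = -11 + 2 w^{2}$)
$L{\left(Z \right)} = \frac{1}{Z + 4 Z^{2}}$ ($L{\left(Z \right)} = \frac{1}{Z + \left(2 Z\right)^{2}} = \frac{1}{Z + 4 Z^{2}}$)
$x = \frac{179}{47}$ ($x = \left(-179\right) \left(- \frac{1}{47}\right) = \frac{179}{47} \approx 3.8085$)
$\sqrt{L{\left(132 \right)} + x j{\left(2 \right)}} = \sqrt{\frac{1}{132 \left(1 + 4 \cdot 132\right)} + \frac{179 \left(-11 + 2 \cdot 2^{2}\right)}{47}} = \sqrt{\frac{1}{132 \left(1 + 528\right)} + \frac{179 \left(-11 + 2 \cdot 4\right)}{47}} = \sqrt{\frac{1}{132 \cdot 529} + \frac{179 \left(-11 + 8\right)}{47}} = \sqrt{\frac{1}{132} \cdot \frac{1}{529} + \frac{179}{47} \left(-3\right)} = \sqrt{\frac{1}{69828} - \frac{537}{47}} = \sqrt{- \frac{37497589}{3281916}} = \frac{i \sqrt{58158760539}}{71346}$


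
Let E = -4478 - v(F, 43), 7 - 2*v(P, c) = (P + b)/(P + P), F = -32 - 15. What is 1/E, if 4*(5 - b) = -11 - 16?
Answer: -16/71701 ≈ -0.00022315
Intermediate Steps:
F = -47
b = 47/4 (b = 5 - (-11 - 16)/4 = 5 - ¼*(-27) = 5 + 27/4 = 47/4 ≈ 11.750)
v(P, c) = 7/2 - (47/4 + P)/(4*P) (v(P, c) = 7/2 - (P + 47/4)/(2*(P + P)) = 7/2 - (47/4 + P)/(2*(2*P)) = 7/2 - (47/4 + P)*1/(2*P)/2 = 7/2 - (47/4 + P)/(4*P))
E = -71701/16 (E = -4478 - (-47 + 52*(-47))/(16*(-47)) = -4478 - (-1)*(-47 - 2444)/(16*47) = -4478 - (-1)*(-2491)/(16*47) = -4478 - 1*53/16 = -4478 - 53/16 = -71701/16 ≈ -4481.3)
1/E = 1/(-71701/16) = -16/71701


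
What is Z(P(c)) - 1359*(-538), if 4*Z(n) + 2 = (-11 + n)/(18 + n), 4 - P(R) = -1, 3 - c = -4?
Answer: 16816253/23 ≈ 7.3114e+5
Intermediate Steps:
c = 7 (c = 3 - 1*(-4) = 3 + 4 = 7)
P(R) = 5 (P(R) = 4 - 1*(-1) = 4 + 1 = 5)
Z(n) = -½ + (-11 + n)/(4*(18 + n)) (Z(n) = -½ + ((-11 + n)/(18 + n))/4 = -½ + (-11 + n)/(4*(18 + n)))
Z(P(c)) - 1359*(-538) = (-47 - 1*5)/(4*(18 + 5)) - 1359*(-538) = (¼)*(-47 - 5)/23 + 731142 = (¼)*(1/23)*(-52) + 731142 = -13/23 + 731142 = 16816253/23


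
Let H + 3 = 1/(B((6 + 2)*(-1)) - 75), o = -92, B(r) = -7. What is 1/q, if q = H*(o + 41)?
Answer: 82/12597 ≈ 0.0065095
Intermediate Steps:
H = -247/82 (H = -3 + 1/(-7 - 75) = -3 + 1/(-82) = -3 - 1/82 = -247/82 ≈ -3.0122)
q = 12597/82 (q = -247*(-92 + 41)/82 = -247/82*(-51) = 12597/82 ≈ 153.62)
1/q = 1/(12597/82) = 82/12597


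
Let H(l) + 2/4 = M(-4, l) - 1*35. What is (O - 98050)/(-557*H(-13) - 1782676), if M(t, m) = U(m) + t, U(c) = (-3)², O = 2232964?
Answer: -1423276/1177125 ≈ -1.2091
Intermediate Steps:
U(c) = 9
M(t, m) = 9 + t
H(l) = -61/2 (H(l) = -½ + ((9 - 4) - 1*35) = -½ + (5 - 35) = -½ - 30 = -61/2)
(O - 98050)/(-557*H(-13) - 1782676) = (2232964 - 98050)/(-557*(-61/2) - 1782676) = 2134914/(33977/2 - 1782676) = 2134914/(-3531375/2) = 2134914*(-2/3531375) = -1423276/1177125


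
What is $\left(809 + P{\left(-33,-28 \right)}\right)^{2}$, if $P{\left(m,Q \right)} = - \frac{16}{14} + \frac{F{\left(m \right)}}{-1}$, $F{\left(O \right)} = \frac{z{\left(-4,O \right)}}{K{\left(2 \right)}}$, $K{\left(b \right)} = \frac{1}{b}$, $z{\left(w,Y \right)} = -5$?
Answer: $\frac{32775625}{49} \approx 6.6889 \cdot 10^{5}$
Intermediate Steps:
$F{\left(O \right)} = -10$ ($F{\left(O \right)} = - \frac{5}{\frac{1}{2}} = - 5 \frac{1}{\frac{1}{2}} = \left(-5\right) 2 = -10$)
$P{\left(m,Q \right)} = \frac{62}{7}$ ($P{\left(m,Q \right)} = - \frac{16}{14} - \frac{10}{-1} = \left(-16\right) \frac{1}{14} - -10 = - \frac{8}{7} + 10 = \frac{62}{7}$)
$\left(809 + P{\left(-33,-28 \right)}\right)^{2} = \left(809 + \frac{62}{7}\right)^{2} = \left(\frac{5725}{7}\right)^{2} = \frac{32775625}{49}$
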